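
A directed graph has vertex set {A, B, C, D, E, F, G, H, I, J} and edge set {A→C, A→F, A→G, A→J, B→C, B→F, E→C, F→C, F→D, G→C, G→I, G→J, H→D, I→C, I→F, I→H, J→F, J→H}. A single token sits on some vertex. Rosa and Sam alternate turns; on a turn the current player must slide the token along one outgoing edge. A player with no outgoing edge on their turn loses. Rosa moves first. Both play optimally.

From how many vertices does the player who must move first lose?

Positions with no move are L. A position that does have a move is losing for the player to move precisely when every available move leads to a winning position for the opponent. Fill in the labels:
Every edge goes from a vertex to one that appears earlier in the order C, D, F, H, I, J, G, E, A, B, so processing vertices in that order labels each vertex after all of its successors.
C: no outgoing edge → L
D: no outgoing edge → L
F: W (go to D, an L position)
H: W (go to D, an L position)
I: W (go to C, an L position)
J: L (options H(W), F(W) are all W)
G: W (go to J, an L position)
E: W (go to C, an L position)
A: W (go to J, an L position)
B: W (go to C, an L position)
The L vertices are C, D, J; that is 3 in all.

3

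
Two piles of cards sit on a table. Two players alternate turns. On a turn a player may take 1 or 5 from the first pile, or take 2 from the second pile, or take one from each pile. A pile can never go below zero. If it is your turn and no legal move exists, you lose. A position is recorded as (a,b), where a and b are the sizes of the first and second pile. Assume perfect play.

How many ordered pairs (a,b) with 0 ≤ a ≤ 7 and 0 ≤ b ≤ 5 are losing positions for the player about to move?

18

Use the standard recursion: the mover loses at a terminal position; elsewhere, the mover wins exactly when some move hands the opponent an L position.
Every move lowers a or b (never raises either), so fill the grid row by row in increasing a, and left to right within a row: each cell's successors are then already labelled.
      b=0  b=1  b=2  b=3  b=4  b=5
a=0:    L    L    W    W    L    L
a=1:    W    W    W    L    W    W
a=2:    L    L    W    W    W    L
a=3:    W    W    W    L    L    W
a=4:    L    L    W    W    W    W
a=5:    W    W    W    L    W    W
a=6:    L    L    W    W    W    L
a=7:    W    W    W    L    L    W
Cells with no legal move (terminal, hence L): (0,0), (0,1).
The remaining L cells, each justified by listing all of its moves:
(0,4): L (sole option (0,2)(W) is W)
(0,5): L (sole option (0,3)(W) is W)
(1,3): L (options (0,3)(W), (1,1)(W), (0,2)(W) are all W)
(2,0): L (sole option (1,0)(W) is W)
(2,1): L (options (1,1)(W), (1,0)(W) are all W)
(2,5): L (options (1,5)(W), (2,3)(W), (1,4)(W) are all W)
(3,3): L (options (2,3)(W), (3,1)(W), (2,2)(W) are all W)
(3,4): L (options (2,4)(W), (3,2)(W), (2,3)(W) are all W)
(4,0): L (sole option (3,0)(W) is W)
(4,1): L (options (3,1)(W), (3,0)(W) are all W)
(5,3): L (options (4,3)(W), (0,3)(W), (5,1)(W), (4,2)(W) are all W)
(6,0): L (options (5,0)(W), (1,0)(W) are all W)
(6,1): L (options (5,1)(W), (1,1)(W), (5,0)(W) are all W)
(6,5): L (options (5,5)(W), (1,5)(W), (6,3)(W), (5,4)(W) are all W)
(7,3): L (options (6,3)(W), (2,3)(W), (7,1)(W), (6,2)(W) are all W)
(7,4): L (options (6,4)(W), (2,4)(W), (7,2)(W), (6,3)(W) are all W)
Every other cell has at least one move into one of the L cells above, so it is W.
L cells per row: a=0: 4, a=1: 1, a=2: 3, a=3: 2, a=4: 2, a=5: 1, a=6: 3, a=7: 2; total 18.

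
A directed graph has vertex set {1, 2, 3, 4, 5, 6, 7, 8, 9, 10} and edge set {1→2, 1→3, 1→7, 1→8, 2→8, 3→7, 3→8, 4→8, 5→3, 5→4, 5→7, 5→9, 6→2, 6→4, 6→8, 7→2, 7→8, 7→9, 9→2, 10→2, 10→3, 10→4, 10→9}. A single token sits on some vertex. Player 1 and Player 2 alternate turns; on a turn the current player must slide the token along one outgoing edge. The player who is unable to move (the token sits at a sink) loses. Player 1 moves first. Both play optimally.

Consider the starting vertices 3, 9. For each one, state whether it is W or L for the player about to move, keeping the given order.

Positions with no move are L. A position that does have a move is losing for the player to move precisely when every available move leads to a winning position for the opponent. Fill in the labels:
Every edge goes from a vertex to one that appears earlier in the order 8, 2, 9, 7, 4, 3, 1, 5, 10, 6, so processing vertices in that order labels each vertex after all of its successors.
8: no outgoing edge → L
2: W (go to 8, an L position)
9: L (sole option 2(W) is W)
7: W (go to 9, an L position)
4: W (go to 8, an L position)
3: W (go to 8, an L position)
1: W (go to 8, an L position)
5: W (go to 9, an L position)
10: W (go to 9, an L position)
6: W (go to 8, an L position)

3: W, 9: L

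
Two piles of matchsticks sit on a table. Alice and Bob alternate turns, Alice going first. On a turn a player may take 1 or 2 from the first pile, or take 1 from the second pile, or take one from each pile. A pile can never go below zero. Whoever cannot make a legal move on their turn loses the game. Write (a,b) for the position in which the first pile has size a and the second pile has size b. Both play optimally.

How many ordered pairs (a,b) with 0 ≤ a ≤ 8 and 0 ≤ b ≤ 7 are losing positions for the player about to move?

21

Build the W/L table. Terminal = L. A non-terminal position is W if it has a move to some L; otherwise it is L.
Every move lowers a or b (never raises either), so fill the grid row by row in increasing a, and left to right within a row: each cell's successors are then already labelled.
      b=0  b=1  b=2  b=3  b=4  b=5  b=6  b=7
a=0:    L    W    L    W    L    W    L    W
a=1:    W    W    W    W    W    W    W    W
a=2:    W    L    W    L    W    L    W    L
a=3:    L    W    W    W    W    W    W    W
a=4:    W    W    L    W    L    W    L    W
a=5:    W    L    W    W    W    W    W    W
a=6:    L    W    W    L    W    L    W    L
a=7:    W    W    L    W    W    W    W    W
a=8:    W    L    W    W    L    W    L    W
Cells with no legal move (terminal, hence L): (0,0).
The remaining L cells, each justified by listing all of its moves:
(0,2): →(0,1)(W) only, which is W, so L
(0,4): →(0,3)(W) only, which is W, so L
(0,6): →(0,5)(W) only, which is W, so L
(2,1): →(1,1)(W), (0,1)(W), (2,0)(W), (1,0)(W) — all W, so L
(2,3): →(1,3)(W), (0,3)(W), (2,2)(W), (1,2)(W) — all W, so L
(2,5): →(1,5)(W), (0,5)(W), (2,4)(W), (1,4)(W) — all W, so L
(2,7): →(1,7)(W), (0,7)(W), (2,6)(W), (1,6)(W) — all W, so L
(3,0): →(2,0)(W), (1,0)(W) — all W, so L
(4,2): →(3,2)(W), (2,2)(W), (4,1)(W), (3,1)(W) — all W, so L
(4,4): →(3,4)(W), (2,4)(W), (4,3)(W), (3,3)(W) — all W, so L
(4,6): →(3,6)(W), (2,6)(W), (4,5)(W), (3,5)(W) — all W, so L
(5,1): →(4,1)(W), (3,1)(W), (5,0)(W), (4,0)(W) — all W, so L
(6,0): →(5,0)(W), (4,0)(W) — all W, so L
(6,3): →(5,3)(W), (4,3)(W), (6,2)(W), (5,2)(W) — all W, so L
(6,5): →(5,5)(W), (4,5)(W), (6,4)(W), (5,4)(W) — all W, so L
(6,7): →(5,7)(W), (4,7)(W), (6,6)(W), (5,6)(W) — all W, so L
(7,2): →(6,2)(W), (5,2)(W), (7,1)(W), (6,1)(W) — all W, so L
(8,1): →(7,1)(W), (6,1)(W), (8,0)(W), (7,0)(W) — all W, so L
(8,4): →(7,4)(W), (6,4)(W), (8,3)(W), (7,3)(W) — all W, so L
(8,6): →(7,6)(W), (6,6)(W), (8,5)(W), (7,5)(W) — all W, so L
Every other cell has at least one move into one of the L cells above, so it is W.
L cells per row: a=0: 4, a=1: 0, a=2: 4, a=3: 1, a=4: 3, a=5: 1, a=6: 4, a=7: 1, a=8: 3; total 21.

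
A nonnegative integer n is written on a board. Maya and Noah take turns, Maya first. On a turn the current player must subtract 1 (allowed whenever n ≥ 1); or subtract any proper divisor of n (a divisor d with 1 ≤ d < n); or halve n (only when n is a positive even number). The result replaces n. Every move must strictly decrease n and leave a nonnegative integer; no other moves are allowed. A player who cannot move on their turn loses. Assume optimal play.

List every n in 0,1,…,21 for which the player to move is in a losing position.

Use the standard recursion: the mover loses at a terminal position; elsewhere, the mover wins exactly when some move hands the opponent an L position.
n=0: no move → L
n=1: W (go to 0, an L position)
n=2: L (sole option 1(W) is W)
n=3: W (go to 2, an L position)
n=4: W (go to 2, an L position)
n=5: L (sole option 4(W) is W)
n=6: W (go to 5, an L position)
n=7: L (sole option 6(W) is W)
n=8: W (go to 7, an L position)
n=9: L (options 6(W), 8(W) are all W)
n=10: W (go to 5, an L position)
n=11: L (sole option 10(W) is W)
n=12: W (go to 9, an L position)
n=13: L (sole option 12(W) is W)
n=14: W (go to 7, an L position)
n=15: L (options 10(W), 12(W), 14(W) are all W)
n=16: W (go to 15, an L position)
n=17: L (sole option 16(W) is W)
n=18: W (go to 9, an L position)
n=19: L (sole option 18(W) is W)
n=20: W (go to 15, an L position)
n=21: L (options 14(W), 18(W), 20(W) are all W)
The losing starting values of n are exactly the entries labelled L in this table (11 of them).

0, 2, 5, 7, 9, 11, 13, 15, 17, 19, 21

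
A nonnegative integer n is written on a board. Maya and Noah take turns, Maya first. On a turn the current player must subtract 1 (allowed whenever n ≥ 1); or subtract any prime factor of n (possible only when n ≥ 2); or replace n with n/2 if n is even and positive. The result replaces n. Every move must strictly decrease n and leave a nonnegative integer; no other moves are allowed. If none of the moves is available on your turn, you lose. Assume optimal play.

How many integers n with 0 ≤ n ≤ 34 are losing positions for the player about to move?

Positions with no move are L. A position that does have a move is losing for the player to move precisely when every available move leads to a winning position for the opponent. Fill in the labels:
n=0: no move → L
n=1: reaches L-position 0 → W
n=2: reaches L-position 0 → W
n=3: reaches L-position 0 → W
n=4: only reaches 2(W), 3(W), all W → L
n=5: reaches L-position 0 → W
n=6: reaches L-position 4 → W
n=7: reaches L-position 0 → W
n=8: reaches L-position 4 → W
n=9: only reaches 6(W), 8(W), all W → L
n=10: reaches L-position 9 → W
n=11: reaches L-position 0 → W
n=12: reaches L-position 9 → W
n=13: reaches L-position 0 → W
n=14: only reaches 7(W), 12(W), 13(W), all W → L
n=15: reaches L-position 14 → W
n=16: reaches L-position 14 → W
n=17: reaches L-position 0 → W
n=18: reaches L-position 9 → W
n=19: reaches L-position 0 → W
n=20: only reaches 10(W), 15(W), 18(W), 19(W), all W → L
n=21: reaches L-position 14 → W
n=22: reaches L-position 20 → W
n=23: reaches L-position 0 → W
n=24: only reaches 12(W), 21(W), 22(W), 23(W), all W → L
n=25: reaches L-position 20 → W
n=26: reaches L-position 24 → W
n=27: reaches L-position 24 → W
n=28: reaches L-position 14 → W
n=29: reaches L-position 0 → W
n=30: only reaches 15(W), 25(W), 27(W), 28(W), 29(W), all W → L
n=31: reaches L-position 0 → W
n=32: reaches L-position 30 → W
n=33: reaches L-position 30 → W
n=34: only reaches 17(W), 32(W), 33(W), all W → L
L entries with 0 ≤ n ≤ 34: n = 0, 4, 9, 14, 20, 24, 30, 34; that makes 8.

8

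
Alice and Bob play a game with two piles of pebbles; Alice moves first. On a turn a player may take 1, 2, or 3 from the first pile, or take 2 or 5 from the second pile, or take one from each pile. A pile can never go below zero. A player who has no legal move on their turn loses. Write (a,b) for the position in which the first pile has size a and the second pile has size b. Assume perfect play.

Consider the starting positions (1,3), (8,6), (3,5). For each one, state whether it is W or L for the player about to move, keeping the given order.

Build the W/L table. Terminal = L. A non-terminal position is W if it has a move to some L; otherwise it is L.
No move ever increases a pile, so every position that can arise here has a ≤ 8 and b ≤ 6; it is enough to label the cells with 0 ≤ a ≤ 8 and 0 ≤ b ≤ 6.
Every move lowers a or b (never raises either), so fill the grid row by row in increasing a, and left to right within a row: each cell's successors are then already labelled.
      b=0  b=1  b=2  b=3  b=4  b=5  b=6
a=0:    L    L    W    W    L    W    W
a=1:    W    W    W    L    W    W    L
a=2:    W    W    L    W    W    L    W
a=3:    W    W    W    W    W    W    W
a=4:    L    L    W    W    L    W    W
a=5:    W    W    W    L    W    W    L
a=6:    W    W    L    W    W    L    W
a=7:    W    W    W    W    W    W    W
a=8:    L    L    W    W    L    W    W
Cells with no legal move (terminal, hence L): (0,0), (0,1).
The remaining L cells, each justified by listing all of its moves:
(0,4): the only move is to (0,2)(W), a W ⇒ L
(1,3): moves to (0,3)(W), (1,1)(W), (0,2)(W); every one is W ⇒ L
(1,6): moves to (0,6)(W), (1,4)(W), (1,1)(W), (0,5)(W); every one is W ⇒ L
(2,2): moves to (1,2)(W), (0,2)(W), (2,0)(W), (1,1)(W); every one is W ⇒ L
(2,5): moves to (1,5)(W), (0,5)(W), (2,3)(W), (2,0)(W), (1,4)(W); every one is W ⇒ L
(4,0): moves to (3,0)(W), (2,0)(W), (1,0)(W); every one is W ⇒ L
(4,1): moves to (3,1)(W), (2,1)(W), (1,1)(W), (3,0)(W); every one is W ⇒ L
(4,4): moves to (3,4)(W), (2,4)(W), (1,4)(W), (4,2)(W), (3,3)(W); every one is W ⇒ L
(5,3): moves to (4,3)(W), (3,3)(W), (2,3)(W), (5,1)(W), (4,2)(W); every one is W ⇒ L
(5,6): moves to (4,6)(W), (3,6)(W), (2,6)(W), (5,4)(W), (5,1)(W), (4,5)(W); every one is W ⇒ L
(6,2): moves to (5,2)(W), (4,2)(W), (3,2)(W), (6,0)(W), (5,1)(W); every one is W ⇒ L
(6,5): moves to (5,5)(W), (4,5)(W), (3,5)(W), (6,3)(W), (6,0)(W), (5,4)(W); every one is W ⇒ L
(8,0): moves to (7,0)(W), (6,0)(W), (5,0)(W); every one is W ⇒ L
(8,1): moves to (7,1)(W), (6,1)(W), (5,1)(W), (7,0)(W); every one is W ⇒ L
(8,4): moves to (7,4)(W), (6,4)(W), (5,4)(W), (8,2)(W), (7,3)(W); every one is W ⇒ L
Every other cell has at least one move into one of the L cells above, so it is W.
(1,3): one of the L cells justified above, so L
(8,6): the move to (5,6) reaches an L cell, so W
(3,5): the move to (2,5) reaches an L cell, so W

(1,3): L, (8,6): W, (3,5): W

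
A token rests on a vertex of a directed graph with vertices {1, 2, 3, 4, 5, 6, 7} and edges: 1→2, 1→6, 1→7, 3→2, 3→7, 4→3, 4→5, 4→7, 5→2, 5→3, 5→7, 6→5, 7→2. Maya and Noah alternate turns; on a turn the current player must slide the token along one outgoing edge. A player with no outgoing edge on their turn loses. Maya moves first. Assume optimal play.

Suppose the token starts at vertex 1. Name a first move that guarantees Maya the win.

Move to 6.

Use the standard recursion: the mover loses at a terminal position; elsewhere, the mover wins exactly when some move hands the opponent an L position.
Every edge goes from a vertex to one that appears earlier in the order 2, 7, 3, 5, 6, 1, 4, so processing vertices in that order labels each vertex after all of its successors.
2: no outgoing edge → L
7: can move to 2, which is L ⇒ W
3: can move to 2, which is L ⇒ W
5: can move to 2, which is L ⇒ W
6: the only move is to 5(W), a W ⇒ L
1: can move to 6, which is L ⇒ W
4: moves to 5(W), 3(W), 7(W); every one is W ⇒ L
From 1, the L positions reachable in one move are: 6, 2. Any move reaching one of these is winning.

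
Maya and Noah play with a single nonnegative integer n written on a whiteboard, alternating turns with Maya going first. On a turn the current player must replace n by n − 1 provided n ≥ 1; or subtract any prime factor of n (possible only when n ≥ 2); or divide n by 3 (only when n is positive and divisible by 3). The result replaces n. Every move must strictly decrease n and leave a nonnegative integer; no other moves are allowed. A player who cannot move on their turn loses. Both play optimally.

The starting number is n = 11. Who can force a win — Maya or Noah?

Positions with no move are L. A position that does have a move is losing for the player to move precisely when every available move leads to a winning position for the opponent. Fill in the labels:
n=0: no move → L
n=1: reaches L-position 0 → W
n=2: reaches L-position 0 → W
n=3: reaches L-position 0 → W
n=4: only reaches 2(W), 3(W), all W → L
n=5: reaches L-position 0 → W
n=6: reaches L-position 4 → W
n=7: reaches L-position 0 → W
n=8: only reaches 6(W), 7(W), all W → L
n=9: reaches L-position 8 → W
n=10: reaches L-position 8 → W
n=11: reaches L-position 0 → W
The starting position 11 is W: Maya should move to 0, handing over an L position.

Maya wins.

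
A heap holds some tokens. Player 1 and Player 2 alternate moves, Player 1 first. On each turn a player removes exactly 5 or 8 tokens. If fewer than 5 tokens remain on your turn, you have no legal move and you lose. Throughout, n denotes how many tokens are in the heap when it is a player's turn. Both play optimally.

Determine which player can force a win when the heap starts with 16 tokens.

Player 2 wins.

Classify positions by backward induction: terminal positions (no move available) are L. From any other position, the mover wins iff some move reaches an L.
n=0: no move → L
n=1: no move → L
n=2: no move → L
n=3: no move → L
n=4: no move → L
n=5: reaches L-position 0 → W
n=6: reaches L-position 1 → W
n=7: reaches L-position 2 → W
n=8: reaches L-position 3 → W
n=9: reaches L-position 4 → W
n=10: reaches L-position 2 → W
n=11: reaches L-position 3 → W
n=12: reaches L-position 4 → W
n=13: only reaches 8(W), 5(W), all W → L
n=14: only reaches 9(W), 6(W), all W → L
n=15: only reaches 10(W), 7(W), all W → L
n=16: only reaches 11(W), 8(W), all W → L
Every move from 16 reaches a W position, so the mover loses.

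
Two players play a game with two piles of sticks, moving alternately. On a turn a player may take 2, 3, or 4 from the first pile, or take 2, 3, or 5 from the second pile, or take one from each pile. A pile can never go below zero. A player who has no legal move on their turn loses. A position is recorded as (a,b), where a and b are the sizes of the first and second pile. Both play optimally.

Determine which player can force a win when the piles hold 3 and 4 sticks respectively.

Label each position W (a win for the player to move) or L (a loss). A position with no legal move is L; any other position is W exactly when some move reaches an L, and L when every move reaches a W.
No move ever increases a pile, so every position that can arise here has a ≤ 3 and b ≤ 4; it is enough to label the cells with 0 ≤ a ≤ 3 and 0 ≤ b ≤ 4.
Every move lowers a or b (never raises either), so fill the grid row by row in increasing a, and left to right within a row: each cell's successors are then already labelled.
      b=0  b=1  b=2  b=3  b=4
a=0:    L    L    W    W    W
a=1:    L    W    W    W    L
a=2:    W    W    L    L    W
a=3:    W    W    L    W    W
Cells with no legal move (terminal, hence L): (0,0), (0,1), (1,0).
The remaining L cells, each justified by listing all of its moves:
(1,4): →(1,2)(W), (1,1)(W), (0,3)(W) — all W, so L
(2,2): →(0,2)(W), (2,0)(W), (1,1)(W) — all W, so L
(2,3): →(0,3)(W), (2,1)(W), (2,0)(W), (1,2)(W) — all W, so L
(3,2): →(1,2)(W), (0,2)(W), (3,0)(W), (2,1)(W) — all W, so L
Every other cell has at least one move into one of the L cells above, so it is W.
The starting position (3,4) is W: the player to move should move to (1,4), handing over an L position.

The first player wins.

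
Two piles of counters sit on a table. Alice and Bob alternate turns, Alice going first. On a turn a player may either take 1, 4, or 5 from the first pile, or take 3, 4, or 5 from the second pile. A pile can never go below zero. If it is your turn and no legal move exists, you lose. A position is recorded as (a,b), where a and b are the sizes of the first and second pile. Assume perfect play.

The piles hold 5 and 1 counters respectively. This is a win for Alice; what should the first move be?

Build the W/L table. Terminal = L. A non-terminal position is W if it has a move to some L; otherwise it is L.
No move ever increases a pile, so every position that can arise here has a ≤ 5 and b ≤ 1; it is enough to label the cells with 0 ≤ a ≤ 5 and 0 ≤ b ≤ 1.
Every move lowers a or b (never raises either), so fill the grid row by row in increasing a, and left to right within a row: each cell's successors are then already labelled.
      b=0  b=1
a=0:    L    L
a=1:    W    W
a=2:    L    L
a=3:    W    W
a=4:    W    W
a=5:    W    W
Cells with no legal move (terminal, hence L): (0,0), (0,1).
The remaining L cells, each justified by listing all of its moves:
(2,0): L (sole option (1,0)(W) is W)
(2,1): L (sole option (1,1)(W) is W)
Every other cell has at least one move into one of the L cells above, so it is W.
From (5,1), the L positions reachable in one move are: (0,1).

Move to (0,1).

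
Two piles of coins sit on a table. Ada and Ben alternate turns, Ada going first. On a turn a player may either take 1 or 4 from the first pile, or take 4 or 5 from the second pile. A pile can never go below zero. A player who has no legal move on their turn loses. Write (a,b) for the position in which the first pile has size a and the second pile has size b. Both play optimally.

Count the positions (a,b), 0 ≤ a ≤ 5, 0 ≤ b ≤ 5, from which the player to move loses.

16

Build the W/L table. Terminal = L. A non-terminal position is W if it has a move to some L; otherwise it is L.
Every move lowers a or b (never raises either), so fill the grid row by row in increasing a, and left to right within a row: each cell's successors are then already labelled.
      b=0  b=1  b=2  b=3  b=4  b=5
a=0:    L    L    L    L    W    W
a=1:    W    W    W    W    L    L
a=2:    L    L    L    L    W    W
a=3:    W    W    W    W    L    L
a=4:    W    W    W    W    W    W
a=5:    L    L    L    L    W    W
Cells with no legal move (terminal, hence L): (0,0), (0,1), (0,2), (0,3).
The remaining L cells, each justified by listing all of its moves:
(1,4): L (options (0,4)(W), (1,0)(W) are all W)
(1,5): L (options (0,5)(W), (1,1)(W), (1,0)(W) are all W)
(2,0): L (sole option (1,0)(W) is W)
(2,1): L (sole option (1,1)(W) is W)
(2,2): L (sole option (1,2)(W) is W)
(2,3): L (sole option (1,3)(W) is W)
(3,4): L (options (2,4)(W), (3,0)(W) are all W)
(3,5): L (options (2,5)(W), (3,1)(W), (3,0)(W) are all W)
(5,0): L (options (4,0)(W), (1,0)(W) are all W)
(5,1): L (options (4,1)(W), (1,1)(W) are all W)
(5,2): L (options (4,2)(W), (1,2)(W) are all W)
(5,3): L (options (4,3)(W), (1,3)(W) are all W)
Every other cell has at least one move into one of the L cells above, so it is W.
L cells per row: a=0: 4, a=1: 2, a=2: 4, a=3: 2, a=4: 0, a=5: 4; total 16.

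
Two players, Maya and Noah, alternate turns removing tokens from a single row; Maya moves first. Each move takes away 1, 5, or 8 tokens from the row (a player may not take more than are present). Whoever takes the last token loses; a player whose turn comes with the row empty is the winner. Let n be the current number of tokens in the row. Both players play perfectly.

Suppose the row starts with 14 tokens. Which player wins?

Build the W/L table. Terminal = W. A non-terminal position is W if it has a move to some L; otherwise it is L.
n=0: no move; the opponent has just taken the last token and therefore loses → W
n=1: L (sole option 0(W) is W)
n=2: W (go to 1, an L position)
n=3: L (sole option 2(W) is W)
n=4: W (go to 3, an L position)
n=5: L (options 4(W), 0(W) are all W)
n=6: W (go to 5, an L position)
n=7: L (options 6(W), 2(W) are all W)
n=8: W (go to 7, an L position)
n=9: W (go to 1, an L position)
n=10: W (go to 5, an L position)
n=11: W (go to 3, an L position)
n=12: W (go to 7, an L position)
n=13: W (go to 5, an L position)
n=14: L (options 13(W), 9(W), 6(W) are all W)
The starting position 14 is L: whatever Maya does, the opponent receives a W position.

Noah wins.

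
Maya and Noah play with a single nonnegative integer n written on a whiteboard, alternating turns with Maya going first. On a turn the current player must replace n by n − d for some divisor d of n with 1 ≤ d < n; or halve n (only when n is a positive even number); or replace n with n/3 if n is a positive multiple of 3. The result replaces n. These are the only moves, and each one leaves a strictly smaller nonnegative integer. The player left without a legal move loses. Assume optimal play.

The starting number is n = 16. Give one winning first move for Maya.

Move to 15.

Build the W/L table. Terminal = L. A non-terminal position is W if it has a move to some L; otherwise it is L.
n=0: no move → L
n=1: no move → L
n=2: W (go to 1, an L position)
n=3: W (go to 1, an L position)
n=4: L (options 2(W), 3(W) are all W)
n=5: W (go to 4, an L position)
n=6: W (go to 4, an L position)
n=7: L (sole option 6(W) is W)
n=8: W (go to 4, an L position)
n=9: L (options 3(W), 6(W), 8(W) are all W)
n=10: W (go to 9, an L position)
n=11: L (sole option 10(W) is W)
n=12: W (go to 4, an L position)
n=13: L (sole option 12(W) is W)
n=14: W (go to 7, an L position)
n=15: L (options 5(W), 10(W), 12(W), 14(W) are all W)
n=16: W (go to 15, an L position)
From 16, the L positions reachable in one move are: 15.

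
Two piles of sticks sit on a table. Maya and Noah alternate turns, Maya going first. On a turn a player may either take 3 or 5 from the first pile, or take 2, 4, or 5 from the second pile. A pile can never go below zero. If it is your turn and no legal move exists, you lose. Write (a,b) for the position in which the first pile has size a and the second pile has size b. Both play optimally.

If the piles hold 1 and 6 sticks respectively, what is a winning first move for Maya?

Use the standard recursion: the mover loses at a terminal position; elsewhere, the mover wins exactly when some move hands the opponent an L position.
No move ever increases a pile, so every position that can arise here has a ≤ 1 and b ≤ 6; it is enough to label the cells with 0 ≤ a ≤ 1 and 0 ≤ b ≤ 6.
Every move lowers a or b (never raises either), so fill the grid row by row in increasing a, and left to right within a row: each cell's successors are then already labelled.
      b=0  b=1  b=2  b=3  b=4  b=5  b=6
a=0:    L    L    W    W    W    W    W
a=1:    L    L    W    W    W    W    W
Cells with no legal move (terminal, hence L): (0,0), (0,1), (1,0), (1,1).
Every other cell has at least one move into one of the L cells above, so it is W.
From (1,6), the L positions reachable in one move are: (1,1).

Move to (1,1).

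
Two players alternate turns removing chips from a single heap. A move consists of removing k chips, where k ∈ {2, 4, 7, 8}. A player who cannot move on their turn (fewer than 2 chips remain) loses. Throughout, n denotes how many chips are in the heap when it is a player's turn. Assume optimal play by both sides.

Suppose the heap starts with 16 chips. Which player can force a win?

The first player wins.

Use the standard recursion: the mover loses at a terminal position; elsewhere, the mover wins exactly when some move hands the opponent an L position.
n=0: no move → L
n=1: no move → L
n=2: W (go to 0, an L position)
n=3: W (go to 1, an L position)
n=4: W (go to 0, an L position)
n=5: W (go to 1, an L position)
n=6: L (options 4(W), 2(W) are all W)
n=7: W (go to 0, an L position)
n=8: W (go to 6, an L position)
n=9: W (go to 1, an L position)
n=10: W (go to 6, an L position)
n=11: L (options 9(W), 7(W), 4(W), 3(W) are all W)
n=12: L (options 10(W), 8(W), 5(W), 4(W) are all W)
n=13: W (go to 11, an L position)
n=14: W (go to 12, an L position)
n=15: W (go to 11, an L position)
n=16: W (go to 12, an L position)
From 16 the player to move can remove 4, leaving 12, reaching an L position.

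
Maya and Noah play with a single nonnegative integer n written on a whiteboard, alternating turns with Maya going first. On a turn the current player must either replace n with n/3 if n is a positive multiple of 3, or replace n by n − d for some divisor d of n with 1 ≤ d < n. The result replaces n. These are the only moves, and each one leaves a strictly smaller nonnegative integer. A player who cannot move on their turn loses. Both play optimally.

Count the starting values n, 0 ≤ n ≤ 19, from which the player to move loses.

Classify positions by backward induction: terminal positions (no move available) are L. From any other position, the mover wins iff some move reaches an L.
n=0: no move → L
n=1: no move → L
n=2: reaches L-position 1 → W
n=3: reaches L-position 1 → W
n=4: only reaches 2(W), 3(W), all W → L
n=5: reaches L-position 4 → W
n=6: reaches L-position 4 → W
n=7: only reaches 6(W), which is W → L
n=8: reaches L-position 4 → W
n=9: only reaches 3(W), 6(W), 8(W), all W → L
n=10: reaches L-position 9 → W
n=11: only reaches 10(W), which is W → L
n=12: reaches L-position 4 → W
n=13: only reaches 12(W), which is W → L
n=14: reaches L-position 7 → W
n=15: only reaches 5(W), 10(W), 12(W), 14(W), all W → L
n=16: reaches L-position 15 → W
n=17: only reaches 16(W), which is W → L
n=18: reaches L-position 9 → W
n=19: only reaches 18(W), which is W → L
L entries with 0 ≤ n ≤ 19: n = 0, 1, 4, 7, 9, 11, 13, 15, 17, 19; that makes 10.

10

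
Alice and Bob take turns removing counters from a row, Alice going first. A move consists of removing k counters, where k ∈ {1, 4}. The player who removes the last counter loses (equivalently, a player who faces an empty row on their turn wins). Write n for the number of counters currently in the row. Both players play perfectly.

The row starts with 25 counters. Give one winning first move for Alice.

Classify positions by backward induction: terminal positions (no move available) are W. From any other position, the mover wins iff some move reaches an L.
n=0: no move; the opponent has just taken the last counter and therefore loses → W
n=1: only reaches 0(W), which is W → L
n=2: reaches L-position 1 → W
n=3: only reaches 2(W), which is W → L
n=4: reaches L-position 3 → W
n=5: reaches L-position 1 → W
n=6: only reaches 5(W), 2(W), all W → L
n=7: reaches L-position 6 → W
n=8: only reaches 7(W), 4(W), all W → L
n=9: reaches L-position 8 → W
n=10: reaches L-position 6 → W
n=11: only reaches 10(W), 7(W), all W → L
n=12: reaches L-position 11 → W
n=13: only reaches 12(W), 9(W), all W → L
n=14: reaches L-position 13 → W
n=15: reaches L-position 11 → W
n=16: only reaches 15(W), 12(W), all W → L
n=17: reaches L-position 16 → W
n=18: only reaches 17(W), 14(W), all W → L
n=19: reaches L-position 18 → W
n=20: reaches L-position 16 → W
n=21: only reaches 20(W), 17(W), all W → L
n=22: reaches L-position 21 → W
n=23: only reaches 22(W), 19(W), all W → L
n=24: reaches L-position 23 → W
n=25: reaches L-position 21 → W
From 25, the L positions reachable in one move are: 21.

Remove 4, leaving 21.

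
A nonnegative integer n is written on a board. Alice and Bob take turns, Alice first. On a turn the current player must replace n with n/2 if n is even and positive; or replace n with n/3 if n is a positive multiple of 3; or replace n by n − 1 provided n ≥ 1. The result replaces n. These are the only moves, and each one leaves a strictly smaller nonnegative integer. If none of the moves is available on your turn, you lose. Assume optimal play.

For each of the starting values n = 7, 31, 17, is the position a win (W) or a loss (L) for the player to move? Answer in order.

Use the standard recursion: the mover loses at a terminal position; elsewhere, the mover wins exactly when some move hands the opponent an L position.
n=0: no move → L
n=1: can move to 0, which is L ⇒ W
n=2: the only move is to 1(W), a W ⇒ L
n=3: can move to 2, which is L ⇒ W
n=4: can move to 2, which is L ⇒ W
n=5: the only move is to 4(W), a W ⇒ L
n=6: can move to 2, which is L ⇒ W
n=7: the only move is to 6(W), a W ⇒ L
n=8: can move to 7, which is L ⇒ W
n=9: moves to 3(W), 8(W); every one is W ⇒ L
n=10: can move to 5, which is L ⇒ W
n=11: the only move is to 10(W), a W ⇒ L
n=12: can move to 11, which is L ⇒ W
n=13: the only move is to 12(W), a W ⇒ L
n=14: can move to 7, which is L ⇒ W
n=15: can move to 5, which is L ⇒ W
n=16: moves to 8(W), 15(W); every one is W ⇒ L
n=17: can move to 16, which is L ⇒ W
n=18: can move to 9, which is L ⇒ W
n=19: the only move is to 18(W), a W ⇒ L
n=20: can move to 19, which is L ⇒ W
n=21: can move to 7, which is L ⇒ W
n=22: can move to 11, which is L ⇒ W
n=23: the only move is to 22(W), a W ⇒ L
n=24: can move to 23, which is L ⇒ W
n=25: the only move is to 24(W), a W ⇒ L
n=26: can move to 13, which is L ⇒ W
n=27: can move to 9, which is L ⇒ W
n=28: moves to 14(W), 27(W); every one is W ⇒ L
n=29: can move to 28, which is L ⇒ W
n=30: moves to 10(W), 15(W), 29(W); every one is W ⇒ L
n=31: can move to 30, which is L ⇒ W

7: L, 31: W, 17: W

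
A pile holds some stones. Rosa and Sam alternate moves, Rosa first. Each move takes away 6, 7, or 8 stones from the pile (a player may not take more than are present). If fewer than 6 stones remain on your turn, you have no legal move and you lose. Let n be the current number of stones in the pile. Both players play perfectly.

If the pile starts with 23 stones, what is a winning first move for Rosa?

Use the standard recursion: the mover loses at a terminal position; elsewhere, the mover wins exactly when some move hands the opponent an L position.
n=0: no move → L
n=1: no move → L
n=2: no move → L
n=3: no move → L
n=4: no move → L
n=5: no move → L
n=6: W (go to 0, an L position)
n=7: W (go to 1, an L position)
n=8: W (go to 2, an L position)
n=9: W (go to 3, an L position)
n=10: W (go to 4, an L position)
n=11: W (go to 5, an L position)
n=12: W (go to 5, an L position)
n=13: W (go to 5, an L position)
n=14: L (options 8(W), 7(W), 6(W) are all W)
n=15: L (options 9(W), 8(W), 7(W) are all W)
n=16: L (options 10(W), 9(W), 8(W) are all W)
n=17: L (options 11(W), 10(W), 9(W) are all W)
n=18: L (options 12(W), 11(W), 10(W) are all W)
n=19: L (options 13(W), 12(W), 11(W) are all W)
n=20: W (go to 14, an L position)
n=21: W (go to 15, an L position)
n=22: W (go to 16, an L position)
n=23: W (go to 17, an L position)
From 23, the L positions reachable in one move are: 17, 16, 15. Any move reaching one of these is winning.

Remove 6, leaving 17.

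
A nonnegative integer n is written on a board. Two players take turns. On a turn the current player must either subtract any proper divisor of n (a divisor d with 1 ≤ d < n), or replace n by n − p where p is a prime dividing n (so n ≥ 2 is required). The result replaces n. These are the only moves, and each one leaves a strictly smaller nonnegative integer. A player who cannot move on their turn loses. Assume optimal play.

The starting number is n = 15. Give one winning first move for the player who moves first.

Build the W/L table. Terminal = L. A non-terminal position is W if it has a move to some L; otherwise it is L.
n=0: no move → L
n=1: no move → L
n=2: W (go to 0, an L position)
n=3: W (go to 0, an L position)
n=4: L (options 2(W), 3(W) are all W)
n=5: W (go to 0, an L position)
n=6: W (go to 4, an L position)
n=7: W (go to 0, an L position)
n=8: W (go to 4, an L position)
n=9: L (options 6(W), 8(W) are all W)
n=10: W (go to 9, an L position)
n=11: W (go to 0, an L position)
n=12: W (go to 9, an L position)
n=13: W (go to 0, an L position)
n=14: L (options 7(W), 12(W), 13(W) are all W)
n=15: W (go to 14, an L position)
From 15, the L positions reachable in one move are: 14.

Move to 14.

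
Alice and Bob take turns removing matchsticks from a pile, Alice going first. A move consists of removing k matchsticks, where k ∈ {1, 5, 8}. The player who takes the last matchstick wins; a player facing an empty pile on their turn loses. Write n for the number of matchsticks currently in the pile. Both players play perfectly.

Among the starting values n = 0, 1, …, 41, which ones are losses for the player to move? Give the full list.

Classify positions by backward induction: terminal positions (no move available) are L. From any other position, the mover wins iff some move reaches an L.
n=0: no move → L
n=1: W (go to 0, an L position)
n=2: L (sole option 1(W) is W)
n=3: W (go to 2, an L position)
n=4: L (sole option 3(W) is W)
n=5: W (go to 4, an L position)
n=6: L (options 5(W), 1(W) are all W)
n=7: W (go to 6, an L position)
n=8: W (go to 0, an L position)
n=9: W (go to 4, an L position)
n=10: W (go to 2, an L position)
n=11: W (go to 6, an L position)
n=12: W (go to 4, an L position)
n=13: L (options 12(W), 8(W), 5(W) are all W)
n=14: W (go to 13, an L position)
n=15: L (options 14(W), 10(W), 7(W) are all W)
n=16: W (go to 15, an L position)
n=17: L (options 16(W), 12(W), 9(W) are all W)
n=18: W (go to 17, an L position)
n=19: L (options 18(W), 14(W), 11(W) are all W)
n=20: W (go to 19, an L position)
n=21: W (go to 13, an L position)
n=22: W (go to 17, an L position)
n=23: W (go to 15, an L position)
n=24: W (go to 19, an L position)
n=25: W (go to 17, an L position)
n=26: L (options 25(W), 21(W), 18(W) are all W)
n=27: W (go to 26, an L position)
n=28: L (options 27(W), 23(W), 20(W) are all W)
n=29: W (go to 28, an L position)
n=30: L (options 29(W), 25(W), 22(W) are all W)
n=31: W (go to 30, an L position)
n=32: L (options 31(W), 27(W), 24(W) are all W)
n=33: W (go to 32, an L position)
n=34: W (go to 26, an L position)
n=35: W (go to 30, an L position)
n=36: W (go to 28, an L position)
n=37: W (go to 32, an L position)
n=38: W (go to 30, an L position)
n=39: L (options 38(W), 34(W), 31(W) are all W)
n=40: W (go to 39, an L position)
n=41: L (options 40(W), 36(W), 33(W) are all W)
Reading off the rows marked L gives the requested list; there are 14 such values of n.

0, 2, 4, 6, 13, 15, 17, 19, 26, 28, 30, 32, 39, 41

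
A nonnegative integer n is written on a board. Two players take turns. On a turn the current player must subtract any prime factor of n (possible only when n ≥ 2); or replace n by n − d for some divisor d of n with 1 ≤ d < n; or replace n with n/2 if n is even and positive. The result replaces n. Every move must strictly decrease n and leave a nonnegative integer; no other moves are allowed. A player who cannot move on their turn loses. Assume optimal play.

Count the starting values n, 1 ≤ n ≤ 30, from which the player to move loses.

6

Compute win/loss labels from the base case upward. A position with no move is L. Any other position is W if it can reach an L in one move, else L.
n=0: no move → L
n=1: no move → L
n=2: W (go to 0, an L position)
n=3: W (go to 0, an L position)
n=4: L (options 2(W), 3(W) are all W)
n=5: W (go to 0, an L position)
n=6: W (go to 4, an L position)
n=7: W (go to 0, an L position)
n=8: W (go to 4, an L position)
n=9: L (options 6(W), 8(W) are all W)
n=10: W (go to 9, an L position)
n=11: W (go to 0, an L position)
n=12: W (go to 9, an L position)
n=13: W (go to 0, an L position)
n=14: L (options 7(W), 12(W), 13(W) are all W)
n=15: W (go to 14, an L position)
n=16: W (go to 14, an L position)
n=17: W (go to 0, an L position)
n=18: W (go to 9, an L position)
n=19: W (go to 0, an L position)
n=20: L (options 10(W), 15(W), 16(W), 18(W), 19(W) are all W)
n=21: W (go to 14, an L position)
n=22: W (go to 20, an L position)
n=23: W (go to 0, an L position)
n=24: W (go to 20, an L position)
n=25: W (go to 20, an L position)
n=26: L (options 13(W), 24(W), 25(W) are all W)
n=27: W (go to 26, an L position)
n=28: W (go to 14, an L position)
n=29: W (go to 0, an L position)
n=30: W (go to 20, an L position)
L entries with 1 ≤ n ≤ 30 (n=0 is outside the asked range and is not counted): n = 1, 4, 9, 14, 20, 26; that makes 6.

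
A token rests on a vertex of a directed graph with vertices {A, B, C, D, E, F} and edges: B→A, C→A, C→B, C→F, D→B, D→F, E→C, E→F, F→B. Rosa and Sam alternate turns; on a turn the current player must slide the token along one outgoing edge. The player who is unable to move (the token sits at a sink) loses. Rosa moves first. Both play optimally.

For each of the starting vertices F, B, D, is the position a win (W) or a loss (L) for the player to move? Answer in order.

Build the W/L table. Terminal = L. A non-terminal position is W if it has a move to some L; otherwise it is L.
Every edge goes from a vertex to one that appears earlier in the order A, B, F, D, C, E, so processing vertices in that order labels each vertex after all of its successors.
A: no outgoing edge → L
B: can move to A, which is L ⇒ W
F: the only move is to B(W), a W ⇒ L
D: can move to F, which is L ⇒ W
C: can move to F, which is L ⇒ W
E: can move to F, which is L ⇒ W

F: L, B: W, D: W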